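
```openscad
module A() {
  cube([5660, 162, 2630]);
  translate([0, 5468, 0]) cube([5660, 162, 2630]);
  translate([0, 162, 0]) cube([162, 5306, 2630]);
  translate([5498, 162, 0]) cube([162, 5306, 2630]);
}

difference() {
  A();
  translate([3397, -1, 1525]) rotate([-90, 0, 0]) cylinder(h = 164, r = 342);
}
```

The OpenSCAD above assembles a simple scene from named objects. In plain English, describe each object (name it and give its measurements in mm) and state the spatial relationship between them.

A is a box-shaped house frame (walls only): outside footprint 5660×5630 mm, wall height 2630 mm, wall thickness 162 mm. The two y-facing walls run the full x-width; the two x-facing walls fit between the inner faces of the y-facing walls.

The house frame has a circular hole of radius 342 mm through its front wall, centred at (x = 3397, z = 1525).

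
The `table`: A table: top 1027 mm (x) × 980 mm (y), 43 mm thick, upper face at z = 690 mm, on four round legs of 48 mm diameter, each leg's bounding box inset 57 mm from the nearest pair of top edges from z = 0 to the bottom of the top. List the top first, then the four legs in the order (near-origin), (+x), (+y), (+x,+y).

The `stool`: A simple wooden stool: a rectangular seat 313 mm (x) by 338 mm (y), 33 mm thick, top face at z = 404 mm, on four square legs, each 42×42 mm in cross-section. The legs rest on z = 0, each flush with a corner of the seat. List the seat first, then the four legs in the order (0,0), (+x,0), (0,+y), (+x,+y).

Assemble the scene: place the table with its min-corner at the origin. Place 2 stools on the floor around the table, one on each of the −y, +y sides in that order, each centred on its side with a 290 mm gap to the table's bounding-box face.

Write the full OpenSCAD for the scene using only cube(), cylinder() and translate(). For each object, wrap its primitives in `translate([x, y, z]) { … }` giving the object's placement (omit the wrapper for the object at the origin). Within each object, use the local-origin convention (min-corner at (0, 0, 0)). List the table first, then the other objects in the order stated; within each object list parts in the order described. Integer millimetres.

translate([0, 0, 647]) cube([1027, 980, 43]);
translate([81, 81, 0]) cylinder(h = 647, r = 24);
translate([946, 81, 0]) cylinder(h = 647, r = 24);
translate([81, 899, 0]) cylinder(h = 647, r = 24);
translate([946, 899, 0]) cylinder(h = 647, r = 24);
translate([357, -628, 0]) {
  translate([0, 0, 371]) cube([313, 338, 33]);
  cube([42, 42, 371]);
  translate([271, 0, 0]) cube([42, 42, 371]);
  translate([0, 296, 0]) cube([42, 42, 371]);
  translate([271, 296, 0]) cube([42, 42, 371]);
}
translate([357, 1270, 0]) {
  translate([0, 0, 371]) cube([313, 338, 33]);
  cube([42, 42, 371]);
  translate([271, 0, 0]) cube([42, 42, 371]);
  translate([0, 296, 0]) cube([42, 42, 371]);
  translate([271, 296, 0]) cube([42, 42, 371]);
}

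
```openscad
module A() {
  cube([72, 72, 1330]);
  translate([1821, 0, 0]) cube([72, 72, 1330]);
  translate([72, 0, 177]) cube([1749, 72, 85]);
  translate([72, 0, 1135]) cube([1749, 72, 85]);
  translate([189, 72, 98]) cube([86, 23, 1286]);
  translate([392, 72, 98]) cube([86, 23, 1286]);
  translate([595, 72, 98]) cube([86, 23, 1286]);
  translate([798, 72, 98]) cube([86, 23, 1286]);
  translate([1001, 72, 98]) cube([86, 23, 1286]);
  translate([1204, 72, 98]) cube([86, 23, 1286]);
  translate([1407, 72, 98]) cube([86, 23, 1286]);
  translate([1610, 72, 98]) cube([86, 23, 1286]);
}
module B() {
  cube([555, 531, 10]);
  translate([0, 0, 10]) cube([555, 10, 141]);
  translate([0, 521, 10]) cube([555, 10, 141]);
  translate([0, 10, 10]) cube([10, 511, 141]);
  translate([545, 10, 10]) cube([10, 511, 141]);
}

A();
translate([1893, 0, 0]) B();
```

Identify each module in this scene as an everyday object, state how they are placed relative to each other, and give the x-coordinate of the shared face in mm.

The fence section's +x face and the open box's −x face are both at x = 1893 mm.

A is a fence section. B is an open box. The open box is against the fence section's +x side, with their −y faces flush. The x-coordinate of the shared face is 1893 mm.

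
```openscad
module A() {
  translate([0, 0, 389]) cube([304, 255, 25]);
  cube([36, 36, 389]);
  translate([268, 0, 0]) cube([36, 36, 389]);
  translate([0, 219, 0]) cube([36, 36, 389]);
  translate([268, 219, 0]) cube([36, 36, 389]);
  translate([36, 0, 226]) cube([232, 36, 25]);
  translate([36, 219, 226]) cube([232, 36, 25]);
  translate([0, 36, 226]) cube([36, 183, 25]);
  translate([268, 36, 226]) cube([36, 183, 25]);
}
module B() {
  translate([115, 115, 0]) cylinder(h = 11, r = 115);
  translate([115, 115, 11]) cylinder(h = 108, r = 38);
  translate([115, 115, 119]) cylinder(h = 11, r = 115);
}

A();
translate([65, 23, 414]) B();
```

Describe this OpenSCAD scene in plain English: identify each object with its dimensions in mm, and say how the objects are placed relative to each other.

A is a four-legged stool. The seat is 304×255 mm, 25 mm thick, top at z = 414 mm. It stands on four square legs, each 36×36 mm in cross-section, from z = 0 to the seat underside, each flush with a corner of the seat. Four stretchers, 36 mm wide and 25 mm tall, connect adjacent legs with their undersides at z = 226 mm, each running between the inner faces of the legs it joins and aligned with the legs' outer faces on the other axis.

B is a spool: two coaxial disc flanges of radius 115 mm and thickness 11 mm, joined by a core cylinder of radius 38 mm and height 108 mm. The lower flange rests on z = 0 and the three cylinders share a vertical axis.

The spool is on top of the stool.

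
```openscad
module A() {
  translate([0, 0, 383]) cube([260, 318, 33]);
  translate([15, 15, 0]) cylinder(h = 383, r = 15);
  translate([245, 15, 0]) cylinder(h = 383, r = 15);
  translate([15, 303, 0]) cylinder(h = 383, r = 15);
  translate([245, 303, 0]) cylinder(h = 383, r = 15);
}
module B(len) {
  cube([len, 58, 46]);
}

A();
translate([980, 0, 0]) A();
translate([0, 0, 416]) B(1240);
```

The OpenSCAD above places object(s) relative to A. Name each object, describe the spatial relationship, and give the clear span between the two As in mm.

A is a stool. B is a beam. A beam spans the tops of two stools. The clear span between the two stools is 720 mm.

Second stool starts at x = 980; first ends at x = 260; clear span = 980 − 260 = 720 mm.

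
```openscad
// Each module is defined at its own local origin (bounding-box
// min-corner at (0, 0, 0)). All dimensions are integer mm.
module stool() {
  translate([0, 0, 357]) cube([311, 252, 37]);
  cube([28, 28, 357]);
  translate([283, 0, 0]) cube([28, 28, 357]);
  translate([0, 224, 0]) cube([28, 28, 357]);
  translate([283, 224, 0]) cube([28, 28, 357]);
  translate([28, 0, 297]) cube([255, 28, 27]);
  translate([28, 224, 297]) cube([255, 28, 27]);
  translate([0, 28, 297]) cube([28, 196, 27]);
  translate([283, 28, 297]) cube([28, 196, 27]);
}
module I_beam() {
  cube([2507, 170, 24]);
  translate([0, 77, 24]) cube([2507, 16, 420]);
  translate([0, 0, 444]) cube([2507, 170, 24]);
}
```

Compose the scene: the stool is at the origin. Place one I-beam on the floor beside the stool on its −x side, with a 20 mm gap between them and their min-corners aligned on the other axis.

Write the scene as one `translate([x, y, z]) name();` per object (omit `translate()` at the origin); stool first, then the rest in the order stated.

stool();
translate([-2527, 0, 0]) I_beam();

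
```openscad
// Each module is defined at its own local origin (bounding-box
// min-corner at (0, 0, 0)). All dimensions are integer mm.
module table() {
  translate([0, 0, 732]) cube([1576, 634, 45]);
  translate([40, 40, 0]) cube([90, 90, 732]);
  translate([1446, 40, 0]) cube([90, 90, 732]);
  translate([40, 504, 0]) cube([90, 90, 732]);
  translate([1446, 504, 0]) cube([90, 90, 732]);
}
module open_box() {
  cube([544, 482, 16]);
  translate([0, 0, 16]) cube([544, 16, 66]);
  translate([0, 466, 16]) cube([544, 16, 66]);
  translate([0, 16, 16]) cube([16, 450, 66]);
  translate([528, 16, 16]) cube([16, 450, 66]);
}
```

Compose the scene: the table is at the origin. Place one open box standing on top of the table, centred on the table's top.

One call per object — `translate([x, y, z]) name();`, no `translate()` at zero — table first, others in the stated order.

table();
translate([516, 76, 777]) open_box();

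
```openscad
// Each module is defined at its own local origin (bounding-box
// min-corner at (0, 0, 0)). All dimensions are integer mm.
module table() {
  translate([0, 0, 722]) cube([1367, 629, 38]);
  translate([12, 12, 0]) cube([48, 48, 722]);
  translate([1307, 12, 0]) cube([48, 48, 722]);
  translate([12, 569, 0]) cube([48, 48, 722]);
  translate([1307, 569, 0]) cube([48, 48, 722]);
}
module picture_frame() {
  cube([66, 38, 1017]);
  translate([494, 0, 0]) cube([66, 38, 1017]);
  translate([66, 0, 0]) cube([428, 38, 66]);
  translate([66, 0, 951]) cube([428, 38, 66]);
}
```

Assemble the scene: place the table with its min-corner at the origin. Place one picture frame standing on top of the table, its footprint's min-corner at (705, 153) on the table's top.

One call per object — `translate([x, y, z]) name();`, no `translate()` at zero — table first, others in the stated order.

table();
translate([705, 153, 760]) picture_frame();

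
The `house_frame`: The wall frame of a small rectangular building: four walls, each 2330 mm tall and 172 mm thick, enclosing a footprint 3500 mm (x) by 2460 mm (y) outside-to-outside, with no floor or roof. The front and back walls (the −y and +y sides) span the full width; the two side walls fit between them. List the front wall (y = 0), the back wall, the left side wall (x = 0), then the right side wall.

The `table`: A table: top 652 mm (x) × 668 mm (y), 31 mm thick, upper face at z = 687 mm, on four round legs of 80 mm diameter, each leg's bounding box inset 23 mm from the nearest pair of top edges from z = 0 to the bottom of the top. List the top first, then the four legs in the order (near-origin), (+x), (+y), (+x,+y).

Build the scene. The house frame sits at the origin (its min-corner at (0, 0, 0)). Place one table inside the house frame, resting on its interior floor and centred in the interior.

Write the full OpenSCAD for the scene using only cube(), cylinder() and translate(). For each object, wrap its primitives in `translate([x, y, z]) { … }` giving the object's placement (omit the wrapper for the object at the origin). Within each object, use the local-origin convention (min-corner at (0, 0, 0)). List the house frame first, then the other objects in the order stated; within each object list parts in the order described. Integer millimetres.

cube([3500, 172, 2330]);
translate([0, 2288, 0]) cube([3500, 172, 2330]);
translate([0, 172, 0]) cube([172, 2116, 2330]);
translate([3328, 172, 0]) cube([172, 2116, 2330]);
translate([1424, 896, 0]) {
  translate([0, 0, 656]) cube([652, 668, 31]);
  translate([63, 63, 0]) cylinder(h = 656, r = 40);
  translate([589, 63, 0]) cylinder(h = 656, r = 40);
  translate([63, 605, 0]) cylinder(h = 656, r = 40);
  translate([589, 605, 0]) cylinder(h = 656, r = 40);
}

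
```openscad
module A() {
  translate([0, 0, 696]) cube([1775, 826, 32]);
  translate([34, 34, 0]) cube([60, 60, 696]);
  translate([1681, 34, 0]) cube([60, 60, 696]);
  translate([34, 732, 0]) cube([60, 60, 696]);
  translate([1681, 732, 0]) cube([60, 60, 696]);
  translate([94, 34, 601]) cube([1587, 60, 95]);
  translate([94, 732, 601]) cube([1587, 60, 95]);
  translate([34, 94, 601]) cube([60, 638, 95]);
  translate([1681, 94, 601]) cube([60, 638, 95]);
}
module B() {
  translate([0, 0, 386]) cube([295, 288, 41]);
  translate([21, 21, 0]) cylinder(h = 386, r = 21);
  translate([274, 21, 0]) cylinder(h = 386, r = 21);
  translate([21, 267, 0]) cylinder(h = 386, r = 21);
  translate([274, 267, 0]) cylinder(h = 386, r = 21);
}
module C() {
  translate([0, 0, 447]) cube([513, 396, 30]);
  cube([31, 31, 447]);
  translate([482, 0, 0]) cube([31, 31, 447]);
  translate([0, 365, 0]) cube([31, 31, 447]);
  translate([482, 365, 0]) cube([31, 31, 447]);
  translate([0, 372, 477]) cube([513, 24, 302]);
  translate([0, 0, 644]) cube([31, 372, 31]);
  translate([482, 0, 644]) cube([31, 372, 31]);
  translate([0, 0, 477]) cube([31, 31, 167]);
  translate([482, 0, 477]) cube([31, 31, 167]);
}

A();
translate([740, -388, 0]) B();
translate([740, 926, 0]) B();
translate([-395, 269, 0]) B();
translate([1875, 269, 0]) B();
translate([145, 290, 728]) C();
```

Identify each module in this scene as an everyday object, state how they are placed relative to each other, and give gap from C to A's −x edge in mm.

A is a table. B is a stool. C is a chair. Four stools sit around the table at the −y, +y, −x, +x sides. The chair is on top of the table. The gap from the chair to the table's −x edge is 145 mm.

The chair's min-x is at 145; the table's min-x is 0; gap = 145 mm.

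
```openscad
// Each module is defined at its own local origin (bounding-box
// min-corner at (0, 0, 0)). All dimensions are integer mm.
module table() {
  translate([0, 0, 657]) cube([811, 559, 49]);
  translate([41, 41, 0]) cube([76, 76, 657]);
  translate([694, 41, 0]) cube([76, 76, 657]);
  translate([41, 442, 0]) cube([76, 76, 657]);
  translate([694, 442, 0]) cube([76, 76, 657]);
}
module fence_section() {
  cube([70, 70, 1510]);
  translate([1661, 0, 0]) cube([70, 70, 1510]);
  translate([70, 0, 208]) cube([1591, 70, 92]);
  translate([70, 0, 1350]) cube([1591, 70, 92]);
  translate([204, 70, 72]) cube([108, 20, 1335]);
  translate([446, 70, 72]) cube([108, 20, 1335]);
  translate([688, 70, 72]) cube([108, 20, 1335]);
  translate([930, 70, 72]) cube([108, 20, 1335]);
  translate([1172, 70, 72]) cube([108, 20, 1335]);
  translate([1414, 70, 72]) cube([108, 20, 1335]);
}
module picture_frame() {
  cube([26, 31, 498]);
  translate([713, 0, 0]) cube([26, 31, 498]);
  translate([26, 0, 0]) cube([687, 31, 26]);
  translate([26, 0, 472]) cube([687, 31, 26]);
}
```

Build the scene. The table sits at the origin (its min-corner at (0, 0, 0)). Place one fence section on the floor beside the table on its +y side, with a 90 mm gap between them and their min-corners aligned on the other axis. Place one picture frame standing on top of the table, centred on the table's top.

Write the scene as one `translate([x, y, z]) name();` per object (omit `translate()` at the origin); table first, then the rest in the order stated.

table();
translate([0, 649, 0]) fence_section();
translate([36, 264, 706]) picture_frame();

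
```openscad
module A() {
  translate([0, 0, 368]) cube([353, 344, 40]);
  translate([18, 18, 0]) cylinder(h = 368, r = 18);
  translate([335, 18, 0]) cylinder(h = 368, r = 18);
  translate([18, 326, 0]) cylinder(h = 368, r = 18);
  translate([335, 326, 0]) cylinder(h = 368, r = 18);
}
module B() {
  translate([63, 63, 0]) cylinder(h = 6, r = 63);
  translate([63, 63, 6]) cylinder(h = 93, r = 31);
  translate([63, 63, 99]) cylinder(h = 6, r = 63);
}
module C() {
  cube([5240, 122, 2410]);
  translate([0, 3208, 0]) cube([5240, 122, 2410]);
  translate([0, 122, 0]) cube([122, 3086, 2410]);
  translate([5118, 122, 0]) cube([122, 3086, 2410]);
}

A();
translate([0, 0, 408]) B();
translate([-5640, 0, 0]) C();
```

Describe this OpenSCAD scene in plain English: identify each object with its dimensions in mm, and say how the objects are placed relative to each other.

A is a simple wooden stool: a rectangular seat 353 mm (x) by 344 mm (y), 40 mm thick, top face at z = 408 mm, on four round legs, each 36 mm in diameter. The legs rest on z = 0, each leg's axis is inset half a diameter from the nearest pair of seat edges (so the leg's bounding box is flush with the corner).

B is a spool: two coaxial disc flanges of radius 63 mm and thickness 6 mm, joined by a core cylinder of radius 31 mm and height 93 mm. The lower flange rests on z = 0 and the three cylinders share a vertical axis.

C is the wall frame of a small rectangular building: four walls, each 2410 mm tall and 122 mm thick, enclosing a footprint 5240 mm (x) by 3330 mm (y) outside-to-outside, with no floor or roof. The front and back walls (the −y and +y sides) span the full width; the two side walls fit between them.

The spool is on top of the stool. The house frame is on the floor beside the stool on its −x side.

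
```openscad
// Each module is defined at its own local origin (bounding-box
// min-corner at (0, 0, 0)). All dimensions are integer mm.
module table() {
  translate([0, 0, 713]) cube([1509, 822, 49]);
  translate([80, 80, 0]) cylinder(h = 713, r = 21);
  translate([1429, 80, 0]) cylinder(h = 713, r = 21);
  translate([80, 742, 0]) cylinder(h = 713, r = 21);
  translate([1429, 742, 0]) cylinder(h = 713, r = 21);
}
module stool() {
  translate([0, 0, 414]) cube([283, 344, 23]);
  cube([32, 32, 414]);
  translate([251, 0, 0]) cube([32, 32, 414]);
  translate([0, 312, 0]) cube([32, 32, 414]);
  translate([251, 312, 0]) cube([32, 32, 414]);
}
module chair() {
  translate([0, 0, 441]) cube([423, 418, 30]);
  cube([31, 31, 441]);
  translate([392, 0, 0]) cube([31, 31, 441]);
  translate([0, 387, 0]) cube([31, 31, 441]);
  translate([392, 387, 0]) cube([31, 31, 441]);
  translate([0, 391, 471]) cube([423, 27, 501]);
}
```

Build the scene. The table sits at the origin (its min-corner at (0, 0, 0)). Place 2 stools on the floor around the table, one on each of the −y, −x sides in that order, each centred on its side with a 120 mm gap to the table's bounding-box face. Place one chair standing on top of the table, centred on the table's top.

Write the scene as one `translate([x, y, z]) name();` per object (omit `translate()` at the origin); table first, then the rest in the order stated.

table();
translate([613, -464, 0]) stool();
translate([-403, 239, 0]) stool();
translate([543, 202, 762]) chair();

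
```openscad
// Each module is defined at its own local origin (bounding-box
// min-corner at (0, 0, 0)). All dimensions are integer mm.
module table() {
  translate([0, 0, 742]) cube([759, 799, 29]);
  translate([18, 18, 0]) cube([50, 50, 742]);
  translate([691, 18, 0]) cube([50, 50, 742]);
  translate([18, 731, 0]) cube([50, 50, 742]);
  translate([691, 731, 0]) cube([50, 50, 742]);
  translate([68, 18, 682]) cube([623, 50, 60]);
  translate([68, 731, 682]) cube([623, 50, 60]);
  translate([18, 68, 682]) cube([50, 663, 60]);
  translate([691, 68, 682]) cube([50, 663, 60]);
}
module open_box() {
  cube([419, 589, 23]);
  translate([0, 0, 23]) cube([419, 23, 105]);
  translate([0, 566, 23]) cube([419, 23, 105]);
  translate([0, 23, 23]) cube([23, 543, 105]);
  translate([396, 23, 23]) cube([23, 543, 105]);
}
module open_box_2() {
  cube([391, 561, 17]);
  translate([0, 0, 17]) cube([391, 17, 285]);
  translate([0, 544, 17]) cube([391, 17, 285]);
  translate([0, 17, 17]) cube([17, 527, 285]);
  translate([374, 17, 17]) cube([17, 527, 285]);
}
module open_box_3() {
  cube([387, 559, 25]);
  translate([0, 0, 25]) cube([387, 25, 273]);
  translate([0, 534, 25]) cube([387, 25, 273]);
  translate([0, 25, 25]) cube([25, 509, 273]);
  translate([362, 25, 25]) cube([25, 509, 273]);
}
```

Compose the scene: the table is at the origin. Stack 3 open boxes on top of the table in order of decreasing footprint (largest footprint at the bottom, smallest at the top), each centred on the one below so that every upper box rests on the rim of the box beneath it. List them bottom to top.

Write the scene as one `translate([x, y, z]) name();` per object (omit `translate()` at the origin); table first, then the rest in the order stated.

table();
translate([170, 105, 771]) open_box();
translate([184, 119, 899]) open_box_2();
translate([186, 120, 1201]) open_box_3();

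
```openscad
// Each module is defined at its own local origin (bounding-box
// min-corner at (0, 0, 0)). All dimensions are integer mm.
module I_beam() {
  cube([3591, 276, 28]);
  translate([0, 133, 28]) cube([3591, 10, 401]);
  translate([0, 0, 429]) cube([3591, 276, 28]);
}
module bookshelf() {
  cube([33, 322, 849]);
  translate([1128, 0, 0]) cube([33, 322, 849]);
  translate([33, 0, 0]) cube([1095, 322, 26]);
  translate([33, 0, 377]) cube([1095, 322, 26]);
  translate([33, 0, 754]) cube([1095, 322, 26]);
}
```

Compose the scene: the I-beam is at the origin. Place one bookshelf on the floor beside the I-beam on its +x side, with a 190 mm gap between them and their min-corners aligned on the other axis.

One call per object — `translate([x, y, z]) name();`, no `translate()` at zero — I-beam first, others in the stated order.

I_beam();
translate([3781, 0, 0]) bookshelf();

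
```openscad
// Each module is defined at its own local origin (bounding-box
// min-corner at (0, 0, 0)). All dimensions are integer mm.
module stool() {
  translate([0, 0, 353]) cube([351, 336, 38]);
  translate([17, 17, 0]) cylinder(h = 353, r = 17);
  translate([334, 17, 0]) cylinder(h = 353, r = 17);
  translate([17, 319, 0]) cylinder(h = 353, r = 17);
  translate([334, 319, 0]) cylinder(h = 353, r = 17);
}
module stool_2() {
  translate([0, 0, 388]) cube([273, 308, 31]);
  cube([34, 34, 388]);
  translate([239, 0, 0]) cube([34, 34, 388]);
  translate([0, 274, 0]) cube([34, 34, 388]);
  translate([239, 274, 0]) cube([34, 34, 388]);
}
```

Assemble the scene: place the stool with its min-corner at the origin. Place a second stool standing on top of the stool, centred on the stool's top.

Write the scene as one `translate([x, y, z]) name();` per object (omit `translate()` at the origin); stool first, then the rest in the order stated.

stool();
translate([39, 14, 391]) stool_2();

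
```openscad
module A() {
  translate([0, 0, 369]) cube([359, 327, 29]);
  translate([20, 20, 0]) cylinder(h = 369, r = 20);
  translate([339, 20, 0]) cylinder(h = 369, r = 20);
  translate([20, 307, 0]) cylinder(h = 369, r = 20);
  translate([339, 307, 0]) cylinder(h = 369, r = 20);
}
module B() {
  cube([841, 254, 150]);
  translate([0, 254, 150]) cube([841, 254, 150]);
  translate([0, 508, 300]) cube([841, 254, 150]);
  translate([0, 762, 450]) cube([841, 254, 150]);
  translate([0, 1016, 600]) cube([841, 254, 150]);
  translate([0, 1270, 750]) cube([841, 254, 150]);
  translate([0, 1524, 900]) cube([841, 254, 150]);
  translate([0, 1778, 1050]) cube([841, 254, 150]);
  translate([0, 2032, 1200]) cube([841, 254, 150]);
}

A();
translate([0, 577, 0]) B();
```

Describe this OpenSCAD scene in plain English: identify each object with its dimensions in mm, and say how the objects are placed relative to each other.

A is a four-legged stool. The seat is 359×327 mm, 29 mm thick, top at z = 398 mm. It stands on four round legs, each 40 mm in diameter, from z = 0 to the seat underside, each leg's axis is inset half a diameter from the nearest pair of seat edges (so the leg's bounding box is flush with the corner).

B is a straight staircase of 9 solid steps. Each step is 841 mm wide (x), 254 mm deep (y, the going) and 150 mm tall (the rise). The first step rests on the floor; each subsequent step sits one going further in +y and one rise higher in +z, directly behind and above the previous step with no overlap.

The staircase is on the floor beside the stool on its +y side.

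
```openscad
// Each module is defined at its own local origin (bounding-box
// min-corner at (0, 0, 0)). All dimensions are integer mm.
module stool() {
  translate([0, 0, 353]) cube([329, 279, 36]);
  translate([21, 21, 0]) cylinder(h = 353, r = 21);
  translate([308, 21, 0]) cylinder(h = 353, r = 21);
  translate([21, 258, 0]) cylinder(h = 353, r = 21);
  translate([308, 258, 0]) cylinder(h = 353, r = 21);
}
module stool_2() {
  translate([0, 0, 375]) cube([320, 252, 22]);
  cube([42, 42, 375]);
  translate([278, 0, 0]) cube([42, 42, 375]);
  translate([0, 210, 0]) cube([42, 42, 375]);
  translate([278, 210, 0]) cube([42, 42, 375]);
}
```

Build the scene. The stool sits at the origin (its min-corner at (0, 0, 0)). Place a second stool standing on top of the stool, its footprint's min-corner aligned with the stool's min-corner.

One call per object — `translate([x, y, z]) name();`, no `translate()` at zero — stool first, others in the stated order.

stool();
translate([0, 0, 389]) stool_2();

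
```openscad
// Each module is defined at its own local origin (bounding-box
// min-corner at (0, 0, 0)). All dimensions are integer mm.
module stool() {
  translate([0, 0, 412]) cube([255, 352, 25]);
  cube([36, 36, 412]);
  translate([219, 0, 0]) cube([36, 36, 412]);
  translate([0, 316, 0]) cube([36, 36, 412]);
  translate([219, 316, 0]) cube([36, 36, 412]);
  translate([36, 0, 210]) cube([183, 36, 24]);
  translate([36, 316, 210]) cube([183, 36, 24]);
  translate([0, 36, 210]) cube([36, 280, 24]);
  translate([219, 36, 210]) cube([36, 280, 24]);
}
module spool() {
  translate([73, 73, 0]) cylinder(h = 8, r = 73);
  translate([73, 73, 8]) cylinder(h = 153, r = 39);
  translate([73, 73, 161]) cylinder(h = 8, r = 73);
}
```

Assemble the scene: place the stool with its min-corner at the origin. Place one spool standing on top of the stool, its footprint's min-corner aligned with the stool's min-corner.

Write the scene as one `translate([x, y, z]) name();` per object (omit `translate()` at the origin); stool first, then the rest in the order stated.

stool();
translate([0, 0, 437]) spool();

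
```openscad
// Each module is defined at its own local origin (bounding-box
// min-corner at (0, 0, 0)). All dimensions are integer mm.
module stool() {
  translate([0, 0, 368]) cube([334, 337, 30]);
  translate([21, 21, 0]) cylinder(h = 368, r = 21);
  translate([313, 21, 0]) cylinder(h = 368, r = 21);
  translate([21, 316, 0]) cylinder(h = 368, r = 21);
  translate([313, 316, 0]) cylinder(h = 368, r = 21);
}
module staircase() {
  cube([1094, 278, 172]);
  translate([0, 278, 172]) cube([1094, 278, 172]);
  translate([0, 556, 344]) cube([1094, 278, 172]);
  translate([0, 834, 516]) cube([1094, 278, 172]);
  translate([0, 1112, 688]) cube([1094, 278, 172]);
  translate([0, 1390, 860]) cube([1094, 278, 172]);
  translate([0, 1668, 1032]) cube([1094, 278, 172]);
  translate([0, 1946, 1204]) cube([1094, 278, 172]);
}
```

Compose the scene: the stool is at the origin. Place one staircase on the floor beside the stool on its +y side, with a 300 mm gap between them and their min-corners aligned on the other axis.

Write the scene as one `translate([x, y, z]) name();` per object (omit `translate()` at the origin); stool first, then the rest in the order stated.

stool();
translate([0, 637, 0]) staircase();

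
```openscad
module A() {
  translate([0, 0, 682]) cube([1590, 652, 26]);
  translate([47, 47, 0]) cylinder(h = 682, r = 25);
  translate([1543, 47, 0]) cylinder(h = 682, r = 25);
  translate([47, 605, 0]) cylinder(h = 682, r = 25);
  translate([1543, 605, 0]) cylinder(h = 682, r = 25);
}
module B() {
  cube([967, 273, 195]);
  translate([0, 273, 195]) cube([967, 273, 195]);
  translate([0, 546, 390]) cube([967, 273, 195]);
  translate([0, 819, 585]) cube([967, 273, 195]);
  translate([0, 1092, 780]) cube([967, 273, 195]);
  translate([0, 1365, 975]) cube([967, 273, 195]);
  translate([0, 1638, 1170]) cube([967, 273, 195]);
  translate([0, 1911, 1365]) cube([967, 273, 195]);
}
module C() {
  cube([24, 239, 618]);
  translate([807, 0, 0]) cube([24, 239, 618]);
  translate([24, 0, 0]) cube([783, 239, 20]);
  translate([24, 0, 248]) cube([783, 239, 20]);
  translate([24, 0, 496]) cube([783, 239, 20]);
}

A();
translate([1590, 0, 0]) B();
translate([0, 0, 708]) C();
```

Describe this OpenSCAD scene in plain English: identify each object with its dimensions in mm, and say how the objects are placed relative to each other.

A is a table: top 1590 mm (x) × 652 mm (y), 26 mm thick, upper face at z = 708 mm, on four round legs of 50 mm diameter, each leg's bounding box inset 22 mm from the nearest pair of top edges, running from z = 0 to the bottom of the top.

B is a run of 8 identical solid stair steps. Each tread is 967×273 mm and each step block is 195 mm high. Step 1 rests on the floor; step k is offset from step 1 by (k−1)×273 mm in y and (k−1)×195 mm in z.

C is a bookshelf 831 mm wide overall, 239 mm deep and 618 mm tall. The two sides are 24 mm thick vertical panels. 3 horizontal shelves of 20 mm thickness span between the inner faces of the sides; the lowest shelf sits on the floor and shelves are stacked with a clear vertical gap of 228 mm between each pair.

The staircase is against the table's +x side, with their −y faces flush. The bookshelf is on top of the table.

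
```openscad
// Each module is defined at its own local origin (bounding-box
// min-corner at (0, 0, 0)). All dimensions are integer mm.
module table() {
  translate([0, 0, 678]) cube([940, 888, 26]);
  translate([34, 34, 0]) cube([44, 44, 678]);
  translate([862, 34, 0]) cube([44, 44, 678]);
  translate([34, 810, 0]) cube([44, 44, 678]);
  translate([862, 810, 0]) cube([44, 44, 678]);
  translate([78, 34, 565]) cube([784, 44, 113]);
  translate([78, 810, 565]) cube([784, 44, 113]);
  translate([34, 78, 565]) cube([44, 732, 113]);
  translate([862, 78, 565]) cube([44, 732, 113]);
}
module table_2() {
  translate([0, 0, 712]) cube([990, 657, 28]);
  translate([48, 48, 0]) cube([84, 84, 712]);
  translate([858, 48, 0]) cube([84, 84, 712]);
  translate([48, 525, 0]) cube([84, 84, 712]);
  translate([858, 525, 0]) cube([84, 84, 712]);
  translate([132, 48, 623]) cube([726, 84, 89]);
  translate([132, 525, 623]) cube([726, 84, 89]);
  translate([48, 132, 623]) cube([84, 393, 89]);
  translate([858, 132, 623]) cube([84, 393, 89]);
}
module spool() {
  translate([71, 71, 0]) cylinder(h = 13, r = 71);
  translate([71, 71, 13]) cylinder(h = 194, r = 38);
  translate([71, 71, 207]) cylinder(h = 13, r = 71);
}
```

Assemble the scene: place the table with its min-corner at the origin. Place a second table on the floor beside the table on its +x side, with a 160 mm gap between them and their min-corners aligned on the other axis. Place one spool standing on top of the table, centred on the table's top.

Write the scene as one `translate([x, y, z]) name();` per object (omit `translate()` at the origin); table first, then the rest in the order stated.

table();
translate([1100, 0, 0]) table_2();
translate([399, 373, 704]) spool();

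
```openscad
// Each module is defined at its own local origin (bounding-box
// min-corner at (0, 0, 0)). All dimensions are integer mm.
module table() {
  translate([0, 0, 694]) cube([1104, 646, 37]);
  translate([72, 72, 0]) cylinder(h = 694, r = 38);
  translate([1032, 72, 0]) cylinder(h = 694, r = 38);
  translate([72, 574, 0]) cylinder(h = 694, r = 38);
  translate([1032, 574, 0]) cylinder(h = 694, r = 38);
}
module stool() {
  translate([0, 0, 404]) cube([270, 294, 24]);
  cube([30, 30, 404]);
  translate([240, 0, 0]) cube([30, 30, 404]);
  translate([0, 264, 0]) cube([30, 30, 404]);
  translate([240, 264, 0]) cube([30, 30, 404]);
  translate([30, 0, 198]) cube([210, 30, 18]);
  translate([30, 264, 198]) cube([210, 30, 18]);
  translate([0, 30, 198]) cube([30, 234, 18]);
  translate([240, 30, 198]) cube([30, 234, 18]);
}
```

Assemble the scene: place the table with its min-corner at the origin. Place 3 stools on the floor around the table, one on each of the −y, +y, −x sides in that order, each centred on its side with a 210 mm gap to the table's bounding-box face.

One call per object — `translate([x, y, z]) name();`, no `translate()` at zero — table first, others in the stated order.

table();
translate([417, -504, 0]) stool();
translate([417, 856, 0]) stool();
translate([-480, 176, 0]) stool();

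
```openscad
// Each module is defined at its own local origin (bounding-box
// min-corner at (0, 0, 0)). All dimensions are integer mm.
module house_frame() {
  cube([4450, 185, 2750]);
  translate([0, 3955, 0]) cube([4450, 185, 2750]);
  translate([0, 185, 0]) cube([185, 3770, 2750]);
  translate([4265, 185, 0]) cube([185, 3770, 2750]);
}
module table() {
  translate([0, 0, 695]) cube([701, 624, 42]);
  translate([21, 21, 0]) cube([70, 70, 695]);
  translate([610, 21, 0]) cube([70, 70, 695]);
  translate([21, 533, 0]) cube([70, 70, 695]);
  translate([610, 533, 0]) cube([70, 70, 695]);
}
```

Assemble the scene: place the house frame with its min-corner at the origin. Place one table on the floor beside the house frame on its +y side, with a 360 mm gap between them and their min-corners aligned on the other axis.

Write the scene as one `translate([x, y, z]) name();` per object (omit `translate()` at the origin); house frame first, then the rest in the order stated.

house_frame();
translate([0, 4500, 0]) table();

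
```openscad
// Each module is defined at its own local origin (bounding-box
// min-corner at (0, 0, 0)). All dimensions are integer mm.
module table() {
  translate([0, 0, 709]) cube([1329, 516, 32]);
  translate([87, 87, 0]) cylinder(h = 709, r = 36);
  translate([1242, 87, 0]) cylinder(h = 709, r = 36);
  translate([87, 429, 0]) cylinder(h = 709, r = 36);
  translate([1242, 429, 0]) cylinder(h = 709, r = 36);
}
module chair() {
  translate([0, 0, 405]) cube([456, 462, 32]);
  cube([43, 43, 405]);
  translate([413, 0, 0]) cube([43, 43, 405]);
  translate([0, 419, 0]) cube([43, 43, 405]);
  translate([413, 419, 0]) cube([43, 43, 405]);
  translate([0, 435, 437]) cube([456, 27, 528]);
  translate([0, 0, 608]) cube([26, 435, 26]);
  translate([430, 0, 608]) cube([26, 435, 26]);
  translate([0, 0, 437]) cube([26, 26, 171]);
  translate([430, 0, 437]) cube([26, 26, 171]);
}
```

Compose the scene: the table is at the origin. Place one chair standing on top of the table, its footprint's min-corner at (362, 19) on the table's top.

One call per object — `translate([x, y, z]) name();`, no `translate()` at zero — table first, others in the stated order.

table();
translate([362, 19, 741]) chair();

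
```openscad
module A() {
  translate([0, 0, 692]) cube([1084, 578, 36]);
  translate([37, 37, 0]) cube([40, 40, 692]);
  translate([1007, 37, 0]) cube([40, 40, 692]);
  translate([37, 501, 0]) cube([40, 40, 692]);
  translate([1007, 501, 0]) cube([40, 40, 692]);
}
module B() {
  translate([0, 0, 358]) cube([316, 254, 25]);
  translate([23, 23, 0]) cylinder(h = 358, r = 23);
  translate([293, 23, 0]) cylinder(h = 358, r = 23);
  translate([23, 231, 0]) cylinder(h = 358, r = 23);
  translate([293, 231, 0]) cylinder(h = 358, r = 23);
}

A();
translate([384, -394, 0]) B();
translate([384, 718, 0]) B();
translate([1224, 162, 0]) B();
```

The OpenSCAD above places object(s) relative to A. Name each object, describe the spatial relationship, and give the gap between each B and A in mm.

A is a table. B is a stool. Three stools sit around the table at the −y, +y, +x sides. The gap between each stool and the table is 140 mm.

Each stool's nearest face is 140 mm from the table's bounding box.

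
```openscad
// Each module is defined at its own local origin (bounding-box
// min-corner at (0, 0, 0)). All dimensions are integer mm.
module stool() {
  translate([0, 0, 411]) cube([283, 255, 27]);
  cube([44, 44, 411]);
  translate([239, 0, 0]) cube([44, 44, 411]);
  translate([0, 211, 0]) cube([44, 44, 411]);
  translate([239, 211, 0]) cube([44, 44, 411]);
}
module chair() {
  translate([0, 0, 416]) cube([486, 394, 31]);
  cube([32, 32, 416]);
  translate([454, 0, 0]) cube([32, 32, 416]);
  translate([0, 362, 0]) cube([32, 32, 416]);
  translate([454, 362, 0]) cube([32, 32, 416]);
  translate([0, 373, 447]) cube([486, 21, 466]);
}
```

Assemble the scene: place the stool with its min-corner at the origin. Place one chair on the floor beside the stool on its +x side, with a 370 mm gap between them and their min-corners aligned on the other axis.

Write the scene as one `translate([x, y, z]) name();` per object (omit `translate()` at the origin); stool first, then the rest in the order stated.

stool();
translate([653, 0, 0]) chair();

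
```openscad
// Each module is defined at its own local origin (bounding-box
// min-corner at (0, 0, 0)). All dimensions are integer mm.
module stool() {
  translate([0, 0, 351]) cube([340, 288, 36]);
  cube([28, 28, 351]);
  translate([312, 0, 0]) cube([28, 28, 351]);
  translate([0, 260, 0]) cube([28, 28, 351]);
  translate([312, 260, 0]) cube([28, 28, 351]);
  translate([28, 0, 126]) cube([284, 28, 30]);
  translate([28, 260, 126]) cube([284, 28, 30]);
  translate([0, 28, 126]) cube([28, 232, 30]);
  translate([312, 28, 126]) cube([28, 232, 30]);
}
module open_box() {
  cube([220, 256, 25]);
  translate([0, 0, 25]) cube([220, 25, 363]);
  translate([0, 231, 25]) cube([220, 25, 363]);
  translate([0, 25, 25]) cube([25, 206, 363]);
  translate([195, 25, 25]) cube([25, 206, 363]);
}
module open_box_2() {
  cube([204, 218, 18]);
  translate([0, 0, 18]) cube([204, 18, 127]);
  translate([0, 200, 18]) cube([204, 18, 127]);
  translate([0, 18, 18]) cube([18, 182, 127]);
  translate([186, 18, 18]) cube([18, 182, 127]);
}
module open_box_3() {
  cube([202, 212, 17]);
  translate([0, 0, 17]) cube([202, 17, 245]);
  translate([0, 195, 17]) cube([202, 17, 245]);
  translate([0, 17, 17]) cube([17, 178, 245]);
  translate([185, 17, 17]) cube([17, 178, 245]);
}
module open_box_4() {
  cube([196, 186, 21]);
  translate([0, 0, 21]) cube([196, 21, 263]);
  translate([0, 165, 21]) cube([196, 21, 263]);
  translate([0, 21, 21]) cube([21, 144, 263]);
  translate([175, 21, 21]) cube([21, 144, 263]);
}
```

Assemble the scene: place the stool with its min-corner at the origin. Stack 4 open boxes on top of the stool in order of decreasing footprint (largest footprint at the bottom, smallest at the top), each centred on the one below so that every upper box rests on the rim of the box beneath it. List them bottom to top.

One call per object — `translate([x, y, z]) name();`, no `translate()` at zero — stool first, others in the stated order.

stool();
translate([60, 16, 387]) open_box();
translate([68, 35, 775]) open_box_2();
translate([69, 38, 920]) open_box_3();
translate([72, 51, 1182]) open_box_4();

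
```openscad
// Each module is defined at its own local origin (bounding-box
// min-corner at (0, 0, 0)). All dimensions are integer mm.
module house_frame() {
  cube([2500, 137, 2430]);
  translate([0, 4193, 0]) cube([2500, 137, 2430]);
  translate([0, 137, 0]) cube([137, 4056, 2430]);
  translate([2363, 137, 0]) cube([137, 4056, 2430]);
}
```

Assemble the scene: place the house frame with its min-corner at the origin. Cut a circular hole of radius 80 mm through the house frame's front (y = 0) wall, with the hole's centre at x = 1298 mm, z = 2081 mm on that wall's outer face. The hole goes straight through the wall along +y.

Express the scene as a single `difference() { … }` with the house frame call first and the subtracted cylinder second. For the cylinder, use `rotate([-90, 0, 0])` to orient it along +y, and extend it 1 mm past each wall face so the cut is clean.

difference() {
  house_frame();
  translate([1298, -1, 2081]) rotate([-90, 0, 0]) cylinder(h = 139, r = 80);
}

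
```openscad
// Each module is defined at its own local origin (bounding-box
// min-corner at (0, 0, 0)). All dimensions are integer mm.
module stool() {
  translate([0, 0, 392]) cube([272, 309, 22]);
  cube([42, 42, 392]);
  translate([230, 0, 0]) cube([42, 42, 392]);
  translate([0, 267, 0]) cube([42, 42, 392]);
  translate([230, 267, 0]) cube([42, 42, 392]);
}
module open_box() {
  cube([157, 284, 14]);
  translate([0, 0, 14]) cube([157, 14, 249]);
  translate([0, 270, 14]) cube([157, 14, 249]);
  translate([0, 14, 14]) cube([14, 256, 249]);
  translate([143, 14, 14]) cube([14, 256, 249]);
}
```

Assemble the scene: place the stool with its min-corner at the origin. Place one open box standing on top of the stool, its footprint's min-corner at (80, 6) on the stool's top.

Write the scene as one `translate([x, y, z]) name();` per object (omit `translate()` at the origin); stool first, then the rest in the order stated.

stool();
translate([80, 6, 414]) open_box();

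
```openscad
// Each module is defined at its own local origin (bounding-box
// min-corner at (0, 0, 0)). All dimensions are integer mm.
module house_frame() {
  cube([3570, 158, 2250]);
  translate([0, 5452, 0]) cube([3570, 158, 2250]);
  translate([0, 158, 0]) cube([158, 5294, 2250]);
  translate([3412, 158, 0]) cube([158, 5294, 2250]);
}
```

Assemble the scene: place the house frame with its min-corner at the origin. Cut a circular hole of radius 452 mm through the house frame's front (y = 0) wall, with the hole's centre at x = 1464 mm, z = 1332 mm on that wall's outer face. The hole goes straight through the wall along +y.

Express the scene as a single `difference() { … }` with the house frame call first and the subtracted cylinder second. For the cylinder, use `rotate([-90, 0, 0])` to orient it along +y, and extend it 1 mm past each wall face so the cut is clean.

difference() {
  house_frame();
  translate([1464, -1, 1332]) rotate([-90, 0, 0]) cylinder(h = 160, r = 452);
}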